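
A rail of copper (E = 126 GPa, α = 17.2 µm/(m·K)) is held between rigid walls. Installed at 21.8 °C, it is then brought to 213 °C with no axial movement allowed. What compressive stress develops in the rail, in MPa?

ΔT = 191.2 K. Constrained thermal stress σ = E·α·ΔT = 126.0×10³ MPa × 17.2×10⁻⁶ × 191.2 = 414 MPa (compressive).

414 MPa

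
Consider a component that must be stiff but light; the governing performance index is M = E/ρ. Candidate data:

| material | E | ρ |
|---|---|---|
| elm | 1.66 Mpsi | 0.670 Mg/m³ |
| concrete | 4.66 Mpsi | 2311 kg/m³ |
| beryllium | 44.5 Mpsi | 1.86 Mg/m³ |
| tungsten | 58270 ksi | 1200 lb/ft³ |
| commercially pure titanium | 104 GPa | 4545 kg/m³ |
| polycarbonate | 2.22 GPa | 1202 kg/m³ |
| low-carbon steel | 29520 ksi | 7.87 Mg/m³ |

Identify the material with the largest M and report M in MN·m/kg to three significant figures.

beryllium, M = 165 MN·m/kg

Normalizing units and computing the index:
  elm: E = 11.45 GPa, ρ = 670.0 kg/m³
  concrete: E = 32.13 GPa, ρ = 2311 kg/m³
  beryllium: E = 306.8 GPa, ρ = 1860 kg/m³
  tungsten: E = 401.8 GPa, ρ = 19220 kg/m³
  commercially pure titanium: E = 104.0 GPa, ρ = 4545 kg/m³
  polycarbonate: E = 2.220 GPa, ρ = 1202 kg/m³
  low-carbon steel: E = 203.5 GPa, ρ = 7870 kg/m³
  beryllium: M = 165 MN·m/kg
  low-carbon steel: M = 25.9 MN·m/kg
  commercially pure titanium: M = 22.9 MN·m/kg
  tungsten: M = 20.9 MN·m/kg
  elm: M = 17.1 MN·m/kg
  concrete: M = 13.9 MN·m/kg
  polycarbonate: M = 1.85 MN·m/kg
Highest index: beryllium.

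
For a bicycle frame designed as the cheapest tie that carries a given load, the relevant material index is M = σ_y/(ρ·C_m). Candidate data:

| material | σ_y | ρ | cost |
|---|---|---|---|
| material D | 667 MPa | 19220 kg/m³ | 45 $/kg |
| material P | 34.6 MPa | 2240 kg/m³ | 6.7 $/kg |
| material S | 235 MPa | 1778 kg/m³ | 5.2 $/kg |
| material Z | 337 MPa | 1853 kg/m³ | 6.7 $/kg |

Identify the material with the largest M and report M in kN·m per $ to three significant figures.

material Z, M = 27.1 kN·m per $

Computing M directly (units already consistent):
  material Z: M = 27.1 kN·m per $
  material S: M = 25.4 kN·m per $
  material P: M = 2.31 kN·m per $
  material D: M = 0.771 kN·m per $
Highest index: material Z.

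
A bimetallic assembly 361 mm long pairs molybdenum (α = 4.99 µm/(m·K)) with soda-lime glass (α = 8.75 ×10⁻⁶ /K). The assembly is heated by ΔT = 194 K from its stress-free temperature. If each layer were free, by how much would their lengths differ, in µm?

263 µm

Δα = |4.99 − 8.75|×10⁻⁶/K = 3.76×10⁻⁶/K.
ΔL_mismatch = Δα·L·ΔT = 3.76×10⁻⁶ × 361.0 mm × 194.0 K = 263 µm.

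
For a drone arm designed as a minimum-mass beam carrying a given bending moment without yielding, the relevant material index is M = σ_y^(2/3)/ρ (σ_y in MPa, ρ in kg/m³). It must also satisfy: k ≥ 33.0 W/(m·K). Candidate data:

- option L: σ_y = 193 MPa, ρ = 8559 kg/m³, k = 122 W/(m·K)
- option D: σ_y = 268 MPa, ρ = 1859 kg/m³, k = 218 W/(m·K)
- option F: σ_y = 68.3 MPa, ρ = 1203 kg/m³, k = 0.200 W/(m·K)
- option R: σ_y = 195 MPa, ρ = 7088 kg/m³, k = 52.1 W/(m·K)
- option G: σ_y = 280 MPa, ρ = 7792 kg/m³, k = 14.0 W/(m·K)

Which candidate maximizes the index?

Screen on constraints: k ≥ 33.0 W/(m·K). Survivors: option L, option D, option R.
Evaluate M for each candidate:
  option D: M = 22.4×10⁻³
  option R: M = 4.74×10⁻³
  option L: M = 3.90×10⁻³
Highest index: option D.

option D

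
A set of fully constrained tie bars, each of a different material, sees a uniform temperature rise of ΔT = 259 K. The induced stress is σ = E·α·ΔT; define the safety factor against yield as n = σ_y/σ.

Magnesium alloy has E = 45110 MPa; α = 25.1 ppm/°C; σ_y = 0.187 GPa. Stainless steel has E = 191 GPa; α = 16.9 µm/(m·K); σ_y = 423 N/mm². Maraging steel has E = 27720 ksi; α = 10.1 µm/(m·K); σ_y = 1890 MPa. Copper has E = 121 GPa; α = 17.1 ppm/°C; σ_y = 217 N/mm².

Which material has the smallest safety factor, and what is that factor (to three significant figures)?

copper, n = 0.405

In consistent units (E in GPa, α in ×10⁻⁶/K, σ_y in MPa):
  magnesium alloy: E = 45.11, α = 25.1, σ_y = 187.0 → σ = 293 MPa, n = 0.638
  stainless steel: E = 191.0, α = 16.9, σ_y = 423.0 → σ = 836 MPa, n = 0.506
  maraging steel: E = 191.1, α = 10.1, σ_y = 1890 → σ = 500 MPa, n = 3.78
  copper: E = 121.0, α = 17.1, σ_y = 217.0 → σ = 536 MPa, n = 0.405
Smallest n: copper with n = 0.405.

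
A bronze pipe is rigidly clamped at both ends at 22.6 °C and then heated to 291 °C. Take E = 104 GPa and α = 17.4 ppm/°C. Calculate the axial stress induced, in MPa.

486 MPa

ΔT = 268.4 K. Constrained thermal stress σ = E·α·ΔT = 104.0×10³ MPa × 17.4×10⁻⁶ × 268.4 = 486 MPa (compressive).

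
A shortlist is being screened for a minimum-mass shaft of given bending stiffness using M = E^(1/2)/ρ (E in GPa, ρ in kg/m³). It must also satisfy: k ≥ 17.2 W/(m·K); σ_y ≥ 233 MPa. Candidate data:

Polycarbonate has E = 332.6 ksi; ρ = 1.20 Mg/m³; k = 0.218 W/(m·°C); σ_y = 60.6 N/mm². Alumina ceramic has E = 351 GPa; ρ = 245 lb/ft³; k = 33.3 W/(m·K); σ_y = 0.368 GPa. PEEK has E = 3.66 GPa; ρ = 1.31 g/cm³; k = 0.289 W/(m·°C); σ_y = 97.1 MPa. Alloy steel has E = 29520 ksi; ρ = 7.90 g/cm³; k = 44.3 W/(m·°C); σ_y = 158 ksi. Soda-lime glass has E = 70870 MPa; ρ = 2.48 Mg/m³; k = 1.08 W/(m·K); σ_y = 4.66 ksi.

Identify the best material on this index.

Screen on constraints: k ≥ 17.2 W/(m·K); σ_y ≥ 233 MPa. Survivors: alumina ceramic, alloy steel.
Normalizing units and computing the index:
  alumina ceramic: E = 351.0 GPa, ρ = 3925 kg/m³
  alloy steel: E = 203.5 GPa, ρ = 7900 kg/m³
  alumina ceramic: M = 4.77×10⁻³
  alloy steel: M = 1.81×10⁻³
Alumina ceramic has the largest M.

alumina ceramic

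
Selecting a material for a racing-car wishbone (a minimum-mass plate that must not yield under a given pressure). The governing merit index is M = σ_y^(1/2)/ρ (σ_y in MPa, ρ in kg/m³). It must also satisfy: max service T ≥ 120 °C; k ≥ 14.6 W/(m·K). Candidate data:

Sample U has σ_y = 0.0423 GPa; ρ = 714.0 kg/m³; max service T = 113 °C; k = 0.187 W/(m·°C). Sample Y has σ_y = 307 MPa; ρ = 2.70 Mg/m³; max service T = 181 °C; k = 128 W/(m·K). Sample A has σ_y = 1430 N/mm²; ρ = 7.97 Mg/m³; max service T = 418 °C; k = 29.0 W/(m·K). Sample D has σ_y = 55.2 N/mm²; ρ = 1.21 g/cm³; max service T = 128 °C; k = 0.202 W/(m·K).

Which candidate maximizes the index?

Screen on constraints: max service T ≥ 120 °C; k ≥ 14.6 W/(m·K). Survivors: sample Y, sample A.
Normalizing units and computing the index:
  sample Y: σ_y = 307.0 MPa, ρ = 2700 kg/m³
  sample A: σ_y = 1430 MPa, ρ = 7970 kg/m³
  sample Y: M = 6.49×10⁻³
  sample A: M = 4.74×10⁻³
Sample Y ranks first.

sample Y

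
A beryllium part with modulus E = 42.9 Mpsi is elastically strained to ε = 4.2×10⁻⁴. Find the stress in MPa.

E = 42.9 Mpsi = 295.8 GPa.
σ = E·ε = 295800 MPa × 4.2×10⁻⁴ = 124 MPa.

124 MPa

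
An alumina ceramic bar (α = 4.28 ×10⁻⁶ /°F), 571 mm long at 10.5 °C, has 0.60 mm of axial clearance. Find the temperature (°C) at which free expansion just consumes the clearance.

147 °C

α = 4.28×10⁻⁶/°F × 9/5 = 7.70×10⁻⁶/K.
α·L₀·ΔT = 0.6 mm ⇒ ΔT = 0.6 / (7.70×10⁻⁶ × 571.0) = 136.4 K.
T = 10.5 + 136.4 = 146.9 °C.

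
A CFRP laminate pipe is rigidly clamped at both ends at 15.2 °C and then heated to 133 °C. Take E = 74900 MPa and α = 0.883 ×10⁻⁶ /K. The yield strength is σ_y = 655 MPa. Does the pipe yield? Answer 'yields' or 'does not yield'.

does not yield

E = 74900 MPa = 74.90 GPa.
ΔT = 117.8 K. Constrained thermal stress σ = E·α·ΔT = 74.90×10³ MPa × 0.883×10⁻⁶ × 117.8 = 7.79 MPa (compressive).
Compare to σ_y = 655 MPa: σ < σ_y, so it does not yield.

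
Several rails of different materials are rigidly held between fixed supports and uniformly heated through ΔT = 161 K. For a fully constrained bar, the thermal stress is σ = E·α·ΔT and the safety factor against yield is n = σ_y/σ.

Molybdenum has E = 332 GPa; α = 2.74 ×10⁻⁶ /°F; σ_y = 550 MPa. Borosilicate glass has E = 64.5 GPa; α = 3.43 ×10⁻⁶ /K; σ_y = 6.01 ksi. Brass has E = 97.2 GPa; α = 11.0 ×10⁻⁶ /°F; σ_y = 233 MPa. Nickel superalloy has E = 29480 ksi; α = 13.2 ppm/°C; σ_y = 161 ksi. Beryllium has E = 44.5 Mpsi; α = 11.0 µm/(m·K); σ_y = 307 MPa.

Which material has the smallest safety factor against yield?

Per material, after unit conversion:
  molybdenum: E = 332.0, α = 4.93, σ_y = 550.0 → σ = 264 MPa, n = 2.09
  borosilicate glass: E = 64.50, α = 3.43, σ_y = 41.44 → σ = 35.6 MPa, n = 1.16
  brass: E = 97.20, α = 19.8, σ_y = 233.0 → σ = 310 MPa, n = 0.752
  nickel superalloy: E = 203.3, α = 13.2, σ_y = 1110 → σ = 432 MPa, n = 2.57
  beryllium: E = 306.8, α = 11.0, σ_y = 307.0 → σ = 543 MPa, n = 0.565
Beryllium has the lowest safety factor, n = 0.565.

beryllium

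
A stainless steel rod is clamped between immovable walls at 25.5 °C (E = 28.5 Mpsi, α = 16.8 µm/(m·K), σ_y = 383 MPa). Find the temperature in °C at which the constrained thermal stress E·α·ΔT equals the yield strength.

E = 28.5 Mpsi = 196.5 GPa.
E·α·ΔT = 383.0 MPa ⇒ ΔT = 383.0 / (196.5×10³ × 16.8×10⁻⁶) = 116.0 K.
T = 25.5 + 116.0 = 141.5 °C.

142 °C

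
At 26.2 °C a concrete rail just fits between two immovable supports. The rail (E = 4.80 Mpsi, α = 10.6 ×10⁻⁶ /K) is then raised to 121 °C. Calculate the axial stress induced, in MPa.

E = 4.80 Mpsi = 33.09 GPa.
ΔT = 94.80 K. Constrained thermal stress σ = E·α·ΔT = 33.09×10³ MPa × 10.6×10⁻⁶ × 94.80 = 33.3 MPa (compressive).

33.3 MPa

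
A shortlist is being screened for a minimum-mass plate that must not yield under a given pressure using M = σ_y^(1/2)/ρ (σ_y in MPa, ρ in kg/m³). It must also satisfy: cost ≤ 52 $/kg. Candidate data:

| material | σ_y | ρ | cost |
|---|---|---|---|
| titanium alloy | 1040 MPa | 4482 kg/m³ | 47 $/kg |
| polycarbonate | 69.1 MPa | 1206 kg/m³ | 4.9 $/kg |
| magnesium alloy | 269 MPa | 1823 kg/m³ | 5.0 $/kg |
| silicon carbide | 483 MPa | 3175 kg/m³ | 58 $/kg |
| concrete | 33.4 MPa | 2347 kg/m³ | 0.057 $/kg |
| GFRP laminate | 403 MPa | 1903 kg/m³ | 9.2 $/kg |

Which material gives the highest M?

Screen on constraints: cost ≤ 52 $/kg. Survivors: titanium alloy, polycarbonate, magnesium alloy, concrete, GFRP laminate.
Computing M directly (units already consistent):
  GFRP laminate: M = 10.5×10⁻³
  magnesium alloy: M = 9.00×10⁻³
  titanium alloy: M = 7.20×10⁻³
  polycarbonate: M = 6.89×10⁻³
  concrete: M = 2.46×10⁻³
GFRP laminate ranks first.

GFRP laminate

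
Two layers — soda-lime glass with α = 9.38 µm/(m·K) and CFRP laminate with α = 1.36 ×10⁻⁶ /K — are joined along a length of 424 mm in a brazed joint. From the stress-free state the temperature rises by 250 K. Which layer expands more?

soda-lime glass

α(soda-lime glass) = 9.38×10⁻⁶/K vs α(CFRP laminate) = 1.36×10⁻⁶/K.
Higher α expands more for the same ΔT: soda-lime glass.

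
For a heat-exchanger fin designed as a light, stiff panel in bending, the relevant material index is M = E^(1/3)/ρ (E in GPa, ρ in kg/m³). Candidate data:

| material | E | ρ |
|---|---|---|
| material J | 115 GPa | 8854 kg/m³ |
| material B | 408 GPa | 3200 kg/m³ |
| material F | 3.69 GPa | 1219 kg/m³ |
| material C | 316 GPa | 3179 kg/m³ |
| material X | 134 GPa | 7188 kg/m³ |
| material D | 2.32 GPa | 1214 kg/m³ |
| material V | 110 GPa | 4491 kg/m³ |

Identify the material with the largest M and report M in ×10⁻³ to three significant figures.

Evaluate M for each candidate:
  material B: M = 2.32×10⁻³
  material C: M = 2.14×10⁻³
  material F: M = 1.27×10⁻³
  material D: M = 1.09×10⁻³
  material V: M = 1.07×10⁻³
  material X: M = 0.712×10⁻³
  material J: M = 0.549×10⁻³
The maximum is for material B.

material B, M = 2.32×10⁻³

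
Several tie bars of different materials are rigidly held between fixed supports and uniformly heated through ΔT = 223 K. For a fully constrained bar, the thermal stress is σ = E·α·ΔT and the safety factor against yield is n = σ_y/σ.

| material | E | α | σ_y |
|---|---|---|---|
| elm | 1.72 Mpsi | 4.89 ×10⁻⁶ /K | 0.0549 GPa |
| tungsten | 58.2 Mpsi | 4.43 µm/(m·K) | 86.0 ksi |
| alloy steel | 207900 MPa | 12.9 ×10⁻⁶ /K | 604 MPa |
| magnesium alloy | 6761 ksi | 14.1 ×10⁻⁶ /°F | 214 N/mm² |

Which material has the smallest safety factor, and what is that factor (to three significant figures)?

In consistent units (E in GPa, α in ×10⁻⁶/K, σ_y in MPa):
  elm: E = 11.86, α = 4.89, σ_y = 54.90 → σ = 12.9 MPa, n = 4.25
  tungsten: E = 401.3, α = 4.43, σ_y = 592.9 → σ = 396 MPa, n = 1.50
  alloy steel: E = 207.9, α = 12.9, σ_y = 604.0 → σ = 598 MPa, n = 1.01
  magnesium alloy: E = 46.62, α = 25.4, σ_y = 214.0 → σ = 264 MPa, n = 0.811
Magnesium alloy has the lowest safety factor, n = 0.811.

magnesium alloy, n = 0.811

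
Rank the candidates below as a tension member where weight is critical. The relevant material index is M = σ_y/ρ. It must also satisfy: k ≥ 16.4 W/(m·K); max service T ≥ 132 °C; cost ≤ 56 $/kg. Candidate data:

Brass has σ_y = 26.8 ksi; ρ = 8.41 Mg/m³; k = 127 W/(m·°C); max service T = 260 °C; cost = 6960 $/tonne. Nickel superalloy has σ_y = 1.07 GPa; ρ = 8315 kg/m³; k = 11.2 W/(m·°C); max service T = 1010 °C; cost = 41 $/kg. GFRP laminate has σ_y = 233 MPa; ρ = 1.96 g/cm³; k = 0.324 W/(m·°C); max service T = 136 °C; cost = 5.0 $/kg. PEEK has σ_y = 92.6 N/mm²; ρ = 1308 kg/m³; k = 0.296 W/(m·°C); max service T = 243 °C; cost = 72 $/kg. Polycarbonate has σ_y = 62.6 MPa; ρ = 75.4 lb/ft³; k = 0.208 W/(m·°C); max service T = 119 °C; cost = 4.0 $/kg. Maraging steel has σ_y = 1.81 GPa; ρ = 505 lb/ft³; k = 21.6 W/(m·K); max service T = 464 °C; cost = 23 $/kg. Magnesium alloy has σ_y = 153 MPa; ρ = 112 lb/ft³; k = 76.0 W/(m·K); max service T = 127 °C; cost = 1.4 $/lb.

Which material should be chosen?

Screen on constraints: k ≥ 16.4 W/(m·K); max service T ≥ 132 °C; cost ≤ 56 $/kg. Survivors: brass, maraging steel.
Normalizing units and computing the index:
  brass: σ_y = 184.8 MPa, ρ = 8410 kg/m³
  maraging steel: σ_y = 1810 MPa, ρ = 8089 kg/m³
  maraging steel: M = 224 kN·m/kg
  brass: M = 22.0 kN·m/kg
Maraging steel has the largest M.

maraging steel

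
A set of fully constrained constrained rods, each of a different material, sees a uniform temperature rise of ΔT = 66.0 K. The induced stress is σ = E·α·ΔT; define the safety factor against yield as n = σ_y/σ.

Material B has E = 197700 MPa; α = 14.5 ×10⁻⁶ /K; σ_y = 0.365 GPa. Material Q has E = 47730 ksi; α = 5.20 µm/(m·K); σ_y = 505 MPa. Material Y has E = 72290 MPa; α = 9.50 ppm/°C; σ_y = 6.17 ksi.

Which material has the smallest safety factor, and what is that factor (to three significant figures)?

Per material, after unit conversion:
  material B: E = 197.7, α = 14.5, σ_y = 365.0 → σ = 189 MPa, n = 1.93
  material Q: E = 329.1, α = 5.20, σ_y = 505.0 → σ = 113 MPa, n = 4.47
  material Y: E = 72.29, α = 9.50, σ_y = 42.54 → σ = 45.3 MPa, n = 0.939
The minimum is material Y at n = 0.939.

material Y, n = 0.939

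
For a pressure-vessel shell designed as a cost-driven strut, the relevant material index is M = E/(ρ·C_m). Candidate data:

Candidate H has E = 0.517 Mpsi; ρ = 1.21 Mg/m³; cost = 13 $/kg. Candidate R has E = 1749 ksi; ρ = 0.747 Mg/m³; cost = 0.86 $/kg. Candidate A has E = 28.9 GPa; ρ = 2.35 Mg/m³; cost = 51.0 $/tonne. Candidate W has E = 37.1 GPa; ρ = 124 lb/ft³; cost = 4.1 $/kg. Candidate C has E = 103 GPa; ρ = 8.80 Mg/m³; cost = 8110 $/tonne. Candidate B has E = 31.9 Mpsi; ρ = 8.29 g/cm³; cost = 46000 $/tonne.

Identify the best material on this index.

candidate A

After converting to SI:
  candidate H: E = 3.565 GPa, ρ = 1210 kg/m³, cost = 13.00 $/kg
  candidate R: E = 12.06 GPa, ρ = 747.0 kg/m³, cost = 0.8600 $/kg
  candidate A: E = 28.90 GPa, ρ = 2350 kg/m³, cost = 0.05100 $/kg
  candidate W: E = 37.10 GPa, ρ = 1986 kg/m³, cost = 4.100 $/kg
  candidate C: E = 103.0 GPa, ρ = 8800 kg/m³, cost = 8.110 $/kg
  candidate B: E = 219.9 GPa, ρ = 8290 kg/m³, cost = 46.00 $/kg
  candidate A: M = 241 MN·m per $
  candidate R: M = 18.8 MN·m per $
  candidate W: M = 4.56 MN·m per $
  candidate C: M = 1.44 MN·m per $
  candidate B: M = 0.577 MN·m per $
  candidate H: M = 0.227 MN·m per $
Highest index: candidate A.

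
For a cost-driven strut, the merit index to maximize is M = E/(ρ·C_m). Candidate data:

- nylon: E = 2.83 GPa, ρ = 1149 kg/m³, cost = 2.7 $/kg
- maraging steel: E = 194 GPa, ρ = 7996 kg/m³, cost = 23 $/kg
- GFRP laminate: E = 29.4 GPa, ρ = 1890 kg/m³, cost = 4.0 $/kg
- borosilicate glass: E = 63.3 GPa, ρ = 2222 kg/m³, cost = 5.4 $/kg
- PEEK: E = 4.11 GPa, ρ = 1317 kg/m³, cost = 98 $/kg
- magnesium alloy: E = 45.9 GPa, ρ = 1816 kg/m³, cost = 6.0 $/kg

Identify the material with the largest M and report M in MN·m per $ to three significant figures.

borosilicate glass, M = 5.28 MN·m per $

Per-candidate index values:
  borosilicate glass: M = 5.28 MN·m per $
  magnesium alloy: M = 4.21 MN·m per $
  GFRP laminate: M = 3.89 MN·m per $
  maraging steel: M = 1.05 MN·m per $
  nylon: M = 0.912 MN·m per $
  PEEK: M = 0.0318 MN·m per $
The maximum is for borosilicate glass.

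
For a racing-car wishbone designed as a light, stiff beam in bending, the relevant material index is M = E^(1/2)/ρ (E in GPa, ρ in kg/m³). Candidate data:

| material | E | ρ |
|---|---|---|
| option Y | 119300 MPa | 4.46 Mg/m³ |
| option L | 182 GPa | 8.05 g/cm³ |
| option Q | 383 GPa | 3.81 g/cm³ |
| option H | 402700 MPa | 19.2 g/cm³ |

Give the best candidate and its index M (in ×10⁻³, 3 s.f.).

Convert each candidate to consistent units, then evaluate M:
  option Y: E = 119.3 GPa, ρ = 4460 kg/m³
  option L: E = 182.0 GPa, ρ = 8050 kg/m³
  option Q: E = 383.0 GPa, ρ = 3810 kg/m³
  option H: E = 402.7 GPa, ρ = 19200 kg/m³
  option Q: M = 5.14×10⁻³
  option Y: M = 2.45×10⁻³
  option L: M = 1.68×10⁻³
  option H: M = 1.05×10⁻³
The maximum is for option Q.

option Q, M = 5.14×10⁻³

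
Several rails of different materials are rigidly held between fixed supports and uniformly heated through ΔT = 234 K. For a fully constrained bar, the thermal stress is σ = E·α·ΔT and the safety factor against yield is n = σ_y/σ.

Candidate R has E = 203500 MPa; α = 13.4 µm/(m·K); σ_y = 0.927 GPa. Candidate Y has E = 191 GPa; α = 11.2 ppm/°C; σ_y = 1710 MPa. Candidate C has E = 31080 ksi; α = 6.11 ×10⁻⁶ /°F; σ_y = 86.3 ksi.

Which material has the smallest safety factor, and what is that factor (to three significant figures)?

Converting E to GPa, α to ×10⁻⁶/K, σ_y to MPa, then σ and n for each:
  candidate R: E = 203.5, α = 13.4, σ_y = 927.0 → σ = 638 MPa, n = 1.45
  candidate Y: E = 191.0, α = 11.2, σ_y = 1710 → σ = 501 MPa, n = 3.42
  candidate C: E = 214.3, α = 11.0, σ_y = 595.0 → σ = 551 MPa, n = 1.08
Smallest n: candidate C with n = 1.08.

candidate C, n = 1.08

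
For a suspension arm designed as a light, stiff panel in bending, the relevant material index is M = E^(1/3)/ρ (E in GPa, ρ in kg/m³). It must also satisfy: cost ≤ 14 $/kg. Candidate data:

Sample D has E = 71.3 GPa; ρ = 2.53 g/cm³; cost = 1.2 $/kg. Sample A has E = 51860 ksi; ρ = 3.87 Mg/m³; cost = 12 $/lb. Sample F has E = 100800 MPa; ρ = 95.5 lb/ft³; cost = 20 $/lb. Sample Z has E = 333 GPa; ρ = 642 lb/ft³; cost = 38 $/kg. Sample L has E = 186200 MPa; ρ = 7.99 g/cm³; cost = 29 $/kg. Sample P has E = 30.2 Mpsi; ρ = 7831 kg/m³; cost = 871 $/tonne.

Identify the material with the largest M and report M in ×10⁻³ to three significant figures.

sample D, M = 1.64×10⁻³

Screen on constraints: cost ≤ 14 $/kg. Survivors: sample D, sample P.
Putting every candidate on a common basis:
  sample D: E = 71.30 GPa, ρ = 2530 kg/m³
  sample P: E = 208.2 GPa, ρ = 7831 kg/m³
  sample D: M = 1.64×10⁻³
  sample P: M = 0.757×10⁻³
Sample D has the largest M.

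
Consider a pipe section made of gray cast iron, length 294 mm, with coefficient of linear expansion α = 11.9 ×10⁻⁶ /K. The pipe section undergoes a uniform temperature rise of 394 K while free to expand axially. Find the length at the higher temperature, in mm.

295.38 mm

ΔL = α·L₀·ΔT = 11.9×10⁻⁶ × 294 mm × 394.0 K = 1.38 mm.
L = L₀ + ΔL = 294 + 1.38 = 295.38 mm.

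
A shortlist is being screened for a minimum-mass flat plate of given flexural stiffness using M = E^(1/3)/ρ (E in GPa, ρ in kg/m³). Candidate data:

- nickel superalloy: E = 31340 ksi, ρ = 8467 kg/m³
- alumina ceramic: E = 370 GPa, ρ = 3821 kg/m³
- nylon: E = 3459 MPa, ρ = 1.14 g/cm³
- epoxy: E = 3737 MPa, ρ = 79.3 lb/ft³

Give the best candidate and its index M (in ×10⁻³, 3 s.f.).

alumina ceramic, M = 1.88×10⁻³

Putting every candidate on a common basis:
  nickel superalloy: E = 216.1 GPa, ρ = 8467 kg/m³
  alumina ceramic: E = 370.0 GPa, ρ = 3821 kg/m³
  nylon: E = 3.459 GPa, ρ = 1140 kg/m³
  epoxy: E = 3.737 GPa, ρ = 1270 kg/m³
  alumina ceramic: M = 1.88×10⁻³
  nylon: M = 1.33×10⁻³
  epoxy: M = 1.22×10⁻³
  nickel superalloy: M = 0.709×10⁻³
Alumina ceramic has the largest M.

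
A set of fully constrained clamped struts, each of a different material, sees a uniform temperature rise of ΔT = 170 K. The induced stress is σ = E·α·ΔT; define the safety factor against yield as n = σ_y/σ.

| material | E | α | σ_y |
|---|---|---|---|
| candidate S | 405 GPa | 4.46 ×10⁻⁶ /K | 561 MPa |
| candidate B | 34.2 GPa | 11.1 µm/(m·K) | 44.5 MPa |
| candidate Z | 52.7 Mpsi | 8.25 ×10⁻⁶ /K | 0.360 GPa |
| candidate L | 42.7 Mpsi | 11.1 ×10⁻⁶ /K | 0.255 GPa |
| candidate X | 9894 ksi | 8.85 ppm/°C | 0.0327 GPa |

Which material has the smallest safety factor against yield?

Converting E to GPa, α to ×10⁻⁶/K, σ_y to MPa, then σ and n for each:
  candidate S: E = 405.0, α = 4.46, σ_y = 561.0 → σ = 307 MPa, n = 1.83
  candidate B: E = 34.20, α = 11.1, σ_y = 44.50 → σ = 64.5 MPa, n = 0.690
  candidate Z: E = 363.4, α = 8.25, σ_y = 360.0 → σ = 510 MPa, n = 0.706
  candidate L: E = 294.4, α = 11.1, σ_y = 255.0 → σ = 556 MPa, n = 0.459
  candidate X: E = 68.22, α = 8.85, σ_y = 32.70 → σ = 103 MPa, n = 0.319
Candidate X has the lowest safety factor, n = 0.319.

candidate X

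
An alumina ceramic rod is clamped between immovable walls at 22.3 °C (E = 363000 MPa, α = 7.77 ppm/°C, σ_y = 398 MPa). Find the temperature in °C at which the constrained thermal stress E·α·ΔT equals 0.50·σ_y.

E = 363000 MPa = 363.0 GPa.
E·α·ΔT = 199.0 MPa ⇒ ΔT = 199.0 / (363.0×10³ × 7.77×10⁻⁶) = 70.55 K.
T = 22.3 + 70.55 = 92.85 °C.

92.9 °C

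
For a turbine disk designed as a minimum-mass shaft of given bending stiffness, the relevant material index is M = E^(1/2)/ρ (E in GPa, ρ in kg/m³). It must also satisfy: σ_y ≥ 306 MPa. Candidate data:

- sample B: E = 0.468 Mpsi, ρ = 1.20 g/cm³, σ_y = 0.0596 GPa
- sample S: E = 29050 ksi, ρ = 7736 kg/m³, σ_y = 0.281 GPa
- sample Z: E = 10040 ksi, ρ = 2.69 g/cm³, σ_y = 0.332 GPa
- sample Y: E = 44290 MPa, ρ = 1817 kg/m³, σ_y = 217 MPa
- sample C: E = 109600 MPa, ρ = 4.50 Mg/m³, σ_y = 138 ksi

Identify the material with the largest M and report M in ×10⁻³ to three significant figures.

sample Z, M = 3.09×10⁻³

Screen on constraints: σ_y ≥ 306 MPa. Survivors: sample Z, sample C.
Convert each candidate to consistent units, then evaluate M:
  sample Z: E = 69.22 GPa, ρ = 2690 kg/m³
  sample C: E = 109.6 GPa, ρ = 4500 kg/m³
  sample Z: M = 3.09×10⁻³
  sample C: M = 2.33×10⁻³
Sample Z ranks first.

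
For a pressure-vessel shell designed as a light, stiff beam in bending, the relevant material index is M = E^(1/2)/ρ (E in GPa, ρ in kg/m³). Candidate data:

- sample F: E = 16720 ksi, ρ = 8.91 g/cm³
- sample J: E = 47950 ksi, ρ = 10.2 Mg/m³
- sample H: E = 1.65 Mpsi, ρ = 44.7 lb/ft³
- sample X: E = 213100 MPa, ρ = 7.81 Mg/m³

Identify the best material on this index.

sample H

Normalizing units and computing the index:
  sample F: E = 115.3 GPa, ρ = 8910 kg/m³
  sample J: E = 330.6 GPa, ρ = 10200 kg/m³
  sample H: E = 11.38 GPa, ρ = 716.0 kg/m³
  sample X: E = 213.1 GPa, ρ = 7810 kg/m³
  sample H: M = 4.71×10⁻³
  sample X: M = 1.87×10⁻³
  sample J: M = 1.78×10⁻³
  sample F: M = 1.21×10⁻³
Highest index: sample H.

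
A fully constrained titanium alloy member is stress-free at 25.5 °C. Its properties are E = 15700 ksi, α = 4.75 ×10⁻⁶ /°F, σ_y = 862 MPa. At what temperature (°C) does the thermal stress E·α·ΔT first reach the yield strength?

E = 15700 ksi = 108.2 GPa.
α = 4.75×10⁻⁶/°F × 9/5 = 8.55×10⁻⁶/K.
E·α·ΔT = 862.0 MPa ⇒ ΔT = 862.0 / (108.2×10³ × 8.55×10⁻⁶) = 931.4 K.
T = 25.5 + 931.4 = 956.9 °C.

957 °C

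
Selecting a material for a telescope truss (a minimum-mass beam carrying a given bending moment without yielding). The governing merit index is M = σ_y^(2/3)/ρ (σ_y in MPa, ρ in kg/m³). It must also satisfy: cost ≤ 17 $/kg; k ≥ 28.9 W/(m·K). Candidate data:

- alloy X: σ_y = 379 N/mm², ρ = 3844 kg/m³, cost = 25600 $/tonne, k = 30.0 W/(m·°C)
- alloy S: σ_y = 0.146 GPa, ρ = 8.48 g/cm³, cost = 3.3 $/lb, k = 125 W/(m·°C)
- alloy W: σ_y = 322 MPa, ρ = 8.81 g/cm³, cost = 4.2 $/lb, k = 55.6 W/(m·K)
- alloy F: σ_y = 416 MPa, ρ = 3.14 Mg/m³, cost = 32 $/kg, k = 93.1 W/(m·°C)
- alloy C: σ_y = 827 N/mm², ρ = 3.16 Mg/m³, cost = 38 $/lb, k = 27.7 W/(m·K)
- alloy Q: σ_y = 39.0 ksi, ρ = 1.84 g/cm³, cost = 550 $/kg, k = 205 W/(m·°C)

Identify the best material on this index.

alloy W

Screen on constraints: cost ≤ 17 $/kg; k ≥ 28.9 W/(m·K). Survivors: alloy S, alloy W.
In SI units:
  alloy S: σ_y = 146.0 MPa, ρ = 8480 kg/m³
  alloy W: σ_y = 322.0 MPa, ρ = 8810 kg/m³
  alloy W: M = 5.33×10⁻³
  alloy S: M = 3.27×10⁻³
Alloy W has the largest M.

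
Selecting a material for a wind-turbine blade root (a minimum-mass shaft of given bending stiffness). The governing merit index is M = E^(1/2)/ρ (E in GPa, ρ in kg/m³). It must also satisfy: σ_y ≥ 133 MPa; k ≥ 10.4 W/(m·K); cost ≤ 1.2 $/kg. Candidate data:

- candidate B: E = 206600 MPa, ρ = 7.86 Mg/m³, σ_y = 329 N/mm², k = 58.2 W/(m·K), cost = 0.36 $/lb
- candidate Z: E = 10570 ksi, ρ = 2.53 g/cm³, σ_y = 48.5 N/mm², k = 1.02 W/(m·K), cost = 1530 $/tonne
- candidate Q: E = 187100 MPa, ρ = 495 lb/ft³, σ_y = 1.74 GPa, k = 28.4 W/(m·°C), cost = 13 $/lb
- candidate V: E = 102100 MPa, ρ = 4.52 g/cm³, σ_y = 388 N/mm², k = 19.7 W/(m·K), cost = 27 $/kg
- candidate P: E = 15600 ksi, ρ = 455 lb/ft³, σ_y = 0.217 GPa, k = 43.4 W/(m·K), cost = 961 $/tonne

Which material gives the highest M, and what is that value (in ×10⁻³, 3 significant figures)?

candidate B, M = 1.83×10⁻³

Screen on constraints: σ_y ≥ 133 MPa; k ≥ 10.4 W/(m·K); cost ≤ 1.2 $/kg. Survivors: candidate B, candidate P.
After converting to SI:
  candidate B: E = 206.6 GPa, ρ = 7860 kg/m³
  candidate P: E = 107.6 GPa, ρ = 7288 kg/m³
  candidate B: M = 1.83×10⁻³
  candidate P: M = 1.42×10⁻³
The maximum is for candidate B.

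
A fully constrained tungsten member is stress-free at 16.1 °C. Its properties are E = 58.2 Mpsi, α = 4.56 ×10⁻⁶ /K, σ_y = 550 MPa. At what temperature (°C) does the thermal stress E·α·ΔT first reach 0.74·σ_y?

E = 58.2 Mpsi = 401.3 GPa.
E·α·ΔT = 407.0 MPa ⇒ ΔT = 407.0 / (401.3×10³ × 4.56×10⁻⁶) = 222.4 K.
T = 16.1 + 222.4 = 238.5 °C.

239 °C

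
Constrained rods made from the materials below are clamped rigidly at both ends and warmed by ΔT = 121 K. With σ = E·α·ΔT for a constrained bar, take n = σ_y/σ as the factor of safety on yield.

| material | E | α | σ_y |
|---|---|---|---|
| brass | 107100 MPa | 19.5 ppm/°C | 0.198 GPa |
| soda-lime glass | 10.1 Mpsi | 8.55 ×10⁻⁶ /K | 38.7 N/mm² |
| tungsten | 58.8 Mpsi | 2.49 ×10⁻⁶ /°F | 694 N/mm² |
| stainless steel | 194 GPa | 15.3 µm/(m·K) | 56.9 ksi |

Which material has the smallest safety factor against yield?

With everything in SI (GPa, ×10⁻⁶/K, MPa):
  brass: E = 107.1, α = 19.5, σ_y = 198.0 → σ = 253 MPa, n = 0.784
  soda-lime glass: E = 69.64, α = 8.55, σ_y = 38.70 → σ = 72.0 MPa, n = 0.537
  tungsten: E = 405.4, α = 4.48, σ_y = 694.0 → σ = 220 MPa, n = 3.16
  stainless steel: E = 194.0, α = 15.3, σ_y = 392.3 → σ = 359 MPa, n = 1.09
Soda-lime glass has the lowest safety factor, n = 0.537.

soda-lime glass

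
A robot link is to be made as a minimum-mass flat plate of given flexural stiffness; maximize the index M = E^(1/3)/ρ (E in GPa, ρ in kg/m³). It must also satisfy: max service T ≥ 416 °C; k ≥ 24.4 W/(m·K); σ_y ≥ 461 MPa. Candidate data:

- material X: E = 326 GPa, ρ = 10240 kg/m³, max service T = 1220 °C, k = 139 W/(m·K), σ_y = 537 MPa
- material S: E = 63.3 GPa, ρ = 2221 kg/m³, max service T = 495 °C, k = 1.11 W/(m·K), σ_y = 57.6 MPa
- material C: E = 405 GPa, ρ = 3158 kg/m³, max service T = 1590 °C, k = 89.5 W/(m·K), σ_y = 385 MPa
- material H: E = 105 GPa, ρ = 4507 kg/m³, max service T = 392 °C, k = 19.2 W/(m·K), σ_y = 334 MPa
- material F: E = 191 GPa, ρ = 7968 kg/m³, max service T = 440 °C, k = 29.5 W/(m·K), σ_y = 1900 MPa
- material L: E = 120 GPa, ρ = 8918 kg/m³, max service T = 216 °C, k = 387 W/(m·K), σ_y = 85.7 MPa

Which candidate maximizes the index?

material F

Screen on constraints: max service T ≥ 416 °C; k ≥ 24.4 W/(m·K); σ_y ≥ 461 MPa. Survivors: material X, material F.
Per-candidate index values:
  material F: M = 0.723×10⁻³
  material X: M = 0.672×10⁻³
Highest index: material F.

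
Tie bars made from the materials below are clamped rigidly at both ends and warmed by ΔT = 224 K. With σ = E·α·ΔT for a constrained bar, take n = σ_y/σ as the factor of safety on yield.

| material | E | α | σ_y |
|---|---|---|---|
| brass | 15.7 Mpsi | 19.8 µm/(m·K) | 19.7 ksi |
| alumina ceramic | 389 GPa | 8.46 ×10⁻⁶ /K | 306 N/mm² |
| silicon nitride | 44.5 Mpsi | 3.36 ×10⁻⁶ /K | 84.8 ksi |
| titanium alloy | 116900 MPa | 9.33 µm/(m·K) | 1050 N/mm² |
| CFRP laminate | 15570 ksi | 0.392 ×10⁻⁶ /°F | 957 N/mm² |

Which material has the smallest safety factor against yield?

With everything in SI (GPa, ×10⁻⁶/K, MPa):
  brass: E = 108.2, α = 19.8, σ_y = 135.8 → σ = 480 MPa, n = 0.283
  alumina ceramic: E = 389.0, α = 8.46, σ_y = 306.0 → σ = 737 MPa, n = 0.415
  silicon nitride: E = 306.8, α = 3.36, σ_y = 584.7 → σ = 231 MPa, n = 2.53
  titanium alloy: E = 116.9, α = 9.33, σ_y = 1050 → σ = 244 MPa, n = 4.30
  CFRP laminate: E = 107.4, α = 0.706, σ_y = 957.0 → σ = 17.0 MPa, n = 56.4
Brass has the lowest safety factor, n = 0.283.

brass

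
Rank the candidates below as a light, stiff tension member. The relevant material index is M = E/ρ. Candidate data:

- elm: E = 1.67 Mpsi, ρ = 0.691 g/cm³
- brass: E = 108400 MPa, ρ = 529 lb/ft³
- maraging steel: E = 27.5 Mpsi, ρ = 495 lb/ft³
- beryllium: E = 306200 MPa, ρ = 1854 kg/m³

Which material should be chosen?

beryllium

Normalizing units and computing the index:
  elm: E = 11.51 GPa, ρ = 691.0 kg/m³
  brass: E = 108.4 GPa, ρ = 8474 kg/m³
  maraging steel: E = 189.6 GPa, ρ = 7929 kg/m³
  beryllium: E = 306.2 GPa, ρ = 1854 kg/m³
  beryllium: M = 165 MN·m/kg
  maraging steel: M = 23.9 MN·m/kg
  elm: M = 16.7 MN·m/kg
  brass: M = 12.8 MN·m/kg
Beryllium has the largest M.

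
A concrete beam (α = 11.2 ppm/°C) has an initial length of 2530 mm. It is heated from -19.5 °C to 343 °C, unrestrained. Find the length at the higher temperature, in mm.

ΔT = 343 − (-19.5) = 362.5 K.
ΔL = α·L₀·ΔT = 11.2×10⁻⁶ × 2530 mm × 362.5 K = 10.3 mm.
L = L₀ + ΔL = 2530 + 10.3 = 2540.3 mm.

2540.3 mm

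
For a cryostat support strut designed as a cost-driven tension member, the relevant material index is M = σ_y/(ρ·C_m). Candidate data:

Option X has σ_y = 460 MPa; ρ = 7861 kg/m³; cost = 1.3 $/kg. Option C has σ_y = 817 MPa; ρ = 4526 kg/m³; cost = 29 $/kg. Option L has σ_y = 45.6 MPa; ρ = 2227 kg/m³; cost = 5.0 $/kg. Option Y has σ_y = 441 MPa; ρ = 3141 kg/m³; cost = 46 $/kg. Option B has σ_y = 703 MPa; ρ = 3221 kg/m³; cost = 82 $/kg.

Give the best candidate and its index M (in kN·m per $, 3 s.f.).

Computing M directly (units already consistent):
  option X: M = 45.0 kN·m per $
  option C: M = 6.22 kN·m per $
  option L: M = 4.10 kN·m per $
  option Y: M = 3.05 kN·m per $
  option B: M = 2.66 kN·m per $
The maximum is for option X.

option X, M = 45.0 kN·m per $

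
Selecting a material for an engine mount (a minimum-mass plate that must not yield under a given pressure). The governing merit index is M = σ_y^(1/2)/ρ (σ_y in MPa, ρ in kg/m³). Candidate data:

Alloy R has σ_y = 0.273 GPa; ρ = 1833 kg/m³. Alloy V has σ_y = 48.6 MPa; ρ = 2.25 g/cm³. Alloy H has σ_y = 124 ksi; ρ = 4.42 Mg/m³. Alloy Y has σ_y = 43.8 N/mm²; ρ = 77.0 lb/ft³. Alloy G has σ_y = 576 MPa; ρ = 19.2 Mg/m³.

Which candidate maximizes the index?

Putting every candidate on a common basis:
  alloy R: σ_y = 273.0 MPa, ρ = 1833 kg/m³
  alloy V: σ_y = 48.60 MPa, ρ = 2250 kg/m³
  alloy H: σ_y = 855.0 MPa, ρ = 4420 kg/m³
  alloy Y: σ_y = 43.80 MPa, ρ = 1233 kg/m³
  alloy G: σ_y = 576.0 MPa, ρ = 19200 kg/m³
  alloy R: M = 9.01×10⁻³
  alloy H: M = 6.62×10⁻³
  alloy Y: M = 5.37×10⁻³
  alloy V: M = 3.10×10⁻³
  alloy G: M = 1.25×10⁻³
Alloy R ranks first.

alloy R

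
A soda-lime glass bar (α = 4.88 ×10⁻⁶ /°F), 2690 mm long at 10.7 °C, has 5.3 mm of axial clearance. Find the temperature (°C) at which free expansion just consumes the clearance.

235 °C

α = 4.88×10⁻⁶/°F × 9/5 = 8.78×10⁻⁶/K.
α·L₀·ΔT = 5.3 mm ⇒ ΔT = 5.3 / (8.78×10⁻⁶ × 2690.0) = 224.3 K.
T = 10.7 + 224.3 = 235.0 °C.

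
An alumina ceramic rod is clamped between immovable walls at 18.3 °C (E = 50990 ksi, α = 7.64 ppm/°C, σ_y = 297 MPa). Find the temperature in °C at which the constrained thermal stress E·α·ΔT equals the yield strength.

E = 50990 ksi = 351.6 GPa.
E·α·ΔT = 297.0 MPa ⇒ ΔT = 297.0 / (351.6×10³ × 7.64×10⁻⁶) = 110.6 K.
T = 18.3 + 110.6 = 128.9 °C.

129 °C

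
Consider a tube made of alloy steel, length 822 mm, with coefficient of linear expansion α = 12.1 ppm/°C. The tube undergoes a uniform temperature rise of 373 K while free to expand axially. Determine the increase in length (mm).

ΔL = α·L₀·ΔT = 12.1×10⁻⁶ × 822 mm × 373.0 K = 3.71 mm.

3.71 mm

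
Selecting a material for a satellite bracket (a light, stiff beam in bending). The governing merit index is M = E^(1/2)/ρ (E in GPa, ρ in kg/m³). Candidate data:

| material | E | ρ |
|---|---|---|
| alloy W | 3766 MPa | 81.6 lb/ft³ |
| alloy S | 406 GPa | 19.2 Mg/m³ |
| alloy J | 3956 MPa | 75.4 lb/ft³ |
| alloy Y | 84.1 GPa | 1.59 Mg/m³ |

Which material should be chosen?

alloy Y

Normalizing units and computing the index:
  alloy W: E = 3.766 GPa, ρ = 1307 kg/m³
  alloy S: E = 406.0 GPa, ρ = 19200 kg/m³
  alloy J: E = 3.956 GPa, ρ = 1208 kg/m³
  alloy Y: E = 84.10 GPa, ρ = 1590 kg/m³
  alloy Y: M = 5.77×10⁻³
  alloy J: M = 1.65×10⁻³
  alloy W: M = 1.48×10⁻³
  alloy S: M = 1.05×10⁻³
Alloy Y ranks first.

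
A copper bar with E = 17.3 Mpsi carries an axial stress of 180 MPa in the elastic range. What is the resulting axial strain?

1.51×10⁻³

E = 17.3 Mpsi = 119.3 GPa = 119300 MPa.
ε = σ/E = 180 / 119300 = 1.51×10⁻³.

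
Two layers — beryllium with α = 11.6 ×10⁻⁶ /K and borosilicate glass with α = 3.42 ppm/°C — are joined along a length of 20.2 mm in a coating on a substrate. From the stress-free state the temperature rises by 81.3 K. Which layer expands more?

α(beryllium) = 11.6×10⁻⁶/K vs α(borosilicate glass) = 3.42×10⁻⁶/K.
Higher α expands more for the same ΔT: beryllium.

beryllium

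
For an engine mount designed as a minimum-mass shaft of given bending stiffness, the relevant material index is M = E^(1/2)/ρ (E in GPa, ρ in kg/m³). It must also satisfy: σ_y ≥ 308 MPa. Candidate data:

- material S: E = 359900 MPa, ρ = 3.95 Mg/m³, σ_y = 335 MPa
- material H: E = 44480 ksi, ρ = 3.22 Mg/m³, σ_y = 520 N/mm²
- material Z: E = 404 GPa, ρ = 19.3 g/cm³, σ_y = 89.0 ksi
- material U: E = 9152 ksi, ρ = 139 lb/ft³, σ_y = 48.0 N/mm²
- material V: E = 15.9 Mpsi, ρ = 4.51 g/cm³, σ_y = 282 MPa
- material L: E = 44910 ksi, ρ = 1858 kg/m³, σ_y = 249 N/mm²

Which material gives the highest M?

material H

Screen on constraints: σ_y ≥ 308 MPa. Survivors: material S, material H, material Z.
In SI units:
  material S: E = 359.9 GPa, ρ = 3950 kg/m³
  material H: E = 306.7 GPa, ρ = 3220 kg/m³
  material Z: E = 404.0 GPa, ρ = 19300 kg/m³
  material H: M = 5.44×10⁻³
  material S: M = 4.80×10⁻³
  material Z: M = 1.04×10⁻³
Material H ranks first.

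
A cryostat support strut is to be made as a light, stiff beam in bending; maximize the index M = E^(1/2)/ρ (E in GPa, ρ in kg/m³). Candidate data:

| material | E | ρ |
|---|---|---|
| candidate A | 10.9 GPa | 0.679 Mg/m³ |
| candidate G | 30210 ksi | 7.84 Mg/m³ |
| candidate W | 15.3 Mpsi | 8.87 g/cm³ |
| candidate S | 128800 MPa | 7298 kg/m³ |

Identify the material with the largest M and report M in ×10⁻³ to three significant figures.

Convert each candidate to consistent units, then evaluate M:
  candidate A: E = 10.90 GPa, ρ = 679.0 kg/m³
  candidate G: E = 208.3 GPa, ρ = 7840 kg/m³
  candidate W: E = 105.5 GPa, ρ = 8870 kg/m³
  candidate S: E = 128.8 GPa, ρ = 7298 kg/m³
  candidate A: M = 4.86×10⁻³
  candidate G: M = 1.84×10⁻³
  candidate S: M = 1.56×10⁻³
  candidate W: M = 1.16×10⁻³
The maximum is for candidate A.

candidate A, M = 4.86×10⁻³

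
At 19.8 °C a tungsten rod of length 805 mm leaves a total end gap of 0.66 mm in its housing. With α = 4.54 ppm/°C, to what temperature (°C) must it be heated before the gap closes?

α·L₀·ΔT = 0.66 mm ⇒ ΔT = 0.66 / (4.54×10⁻⁶ × 805.0) = 180.6 K.
T = 19.8 + 180.6 = 200.4 °C.

200 °C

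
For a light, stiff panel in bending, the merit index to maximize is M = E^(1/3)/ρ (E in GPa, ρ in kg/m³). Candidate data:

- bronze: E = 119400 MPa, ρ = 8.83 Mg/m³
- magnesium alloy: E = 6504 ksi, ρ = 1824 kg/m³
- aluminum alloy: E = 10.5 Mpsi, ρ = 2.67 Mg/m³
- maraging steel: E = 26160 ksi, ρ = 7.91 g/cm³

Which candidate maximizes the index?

Putting every candidate on a common basis:
  bronze: E = 119.4 GPa, ρ = 8830 kg/m³
  magnesium alloy: E = 44.84 GPa, ρ = 1824 kg/m³
  aluminum alloy: E = 72.39 GPa, ρ = 2670 kg/m³
  maraging steel: E = 180.4 GPa, ρ = 7910 kg/m³
  magnesium alloy: M = 1.95×10⁻³
  aluminum alloy: M = 1.56×10⁻³
  maraging steel: M = 0.714×10⁻³
  bronze: M = 0.558×10⁻³
Magnesium alloy has the largest M.

magnesium alloy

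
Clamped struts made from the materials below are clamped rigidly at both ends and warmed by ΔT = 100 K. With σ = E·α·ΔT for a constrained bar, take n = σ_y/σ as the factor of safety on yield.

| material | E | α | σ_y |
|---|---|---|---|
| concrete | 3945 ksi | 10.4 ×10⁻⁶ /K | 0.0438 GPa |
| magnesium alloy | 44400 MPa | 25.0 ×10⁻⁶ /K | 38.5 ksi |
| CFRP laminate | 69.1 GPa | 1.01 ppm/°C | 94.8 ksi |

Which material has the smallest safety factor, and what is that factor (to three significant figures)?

concrete, n = 1.55

In consistent units (E in GPa, α in ×10⁻⁶/K, σ_y in MPa):
  concrete: E = 27.20, α = 10.4, σ_y = 43.80 → σ = 28.3 MPa, n = 1.55
  magnesium alloy: E = 44.40, α = 25.0, σ_y = 265.4 → σ = 111 MPa, n = 2.39
  CFRP laminate: E = 69.10, α = 1.01, σ_y = 653.6 → σ = 6.98 MPa, n = 93.7
Smallest n: concrete with n = 1.55.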